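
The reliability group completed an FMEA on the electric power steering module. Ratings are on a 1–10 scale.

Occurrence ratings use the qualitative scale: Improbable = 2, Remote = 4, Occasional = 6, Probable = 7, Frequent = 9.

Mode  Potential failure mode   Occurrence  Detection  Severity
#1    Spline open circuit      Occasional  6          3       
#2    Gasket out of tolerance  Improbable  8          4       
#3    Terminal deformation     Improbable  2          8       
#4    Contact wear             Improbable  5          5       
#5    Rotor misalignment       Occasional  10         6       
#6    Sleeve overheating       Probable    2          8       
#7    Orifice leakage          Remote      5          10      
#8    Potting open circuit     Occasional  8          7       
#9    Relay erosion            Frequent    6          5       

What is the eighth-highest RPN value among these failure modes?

RPN = Severity × Occurrence × Detection:
  #1: 3 × 6 × 6 = 108
  #2: 4 × 2 × 8 = 64
  #3: 8 × 2 × 2 = 32
  #4: 5 × 2 × 5 = 50
  #5: 6 × 6 × 10 = 360
  #6: 8 × 7 × 2 = 112
  #7: 10 × 4 × 5 = 200
  #8: 7 × 6 × 8 = 336
  #9: 5 × 9 × 6 = 270
Sorted descending: 360, 336, 270, 200, 112, 108, 64, 50, 32.
The eighth-highest RPN is 50 (#4).

50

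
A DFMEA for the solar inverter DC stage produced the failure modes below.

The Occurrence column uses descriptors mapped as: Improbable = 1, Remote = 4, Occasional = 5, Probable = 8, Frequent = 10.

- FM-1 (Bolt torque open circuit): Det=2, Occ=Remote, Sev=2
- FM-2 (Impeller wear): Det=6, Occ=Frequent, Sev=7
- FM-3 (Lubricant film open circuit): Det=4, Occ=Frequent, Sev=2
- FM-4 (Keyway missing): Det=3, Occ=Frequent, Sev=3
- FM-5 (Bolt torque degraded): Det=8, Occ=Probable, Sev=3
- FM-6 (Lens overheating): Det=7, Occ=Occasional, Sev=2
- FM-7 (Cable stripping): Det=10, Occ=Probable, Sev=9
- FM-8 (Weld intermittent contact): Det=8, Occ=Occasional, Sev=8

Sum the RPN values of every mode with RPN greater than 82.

RPN = Severity × Occurrence × Detection:
  FM-1: 2 × 4 × 2 = 16
  FM-2: 7 × 10 × 6 = 420
  FM-3: 2 × 10 × 4 = 80
  FM-4: 3 × 10 × 3 = 90
  FM-5: 3 × 8 × 8 = 192
  FM-6: 2 × 5 × 7 = 70
  FM-7: 9 × 8 × 10 = 720
  FM-8: 8 × 5 × 8 = 320
RPN > 82: FM-2 (420), FM-4 (90), FM-5 (192), FM-7 (720), FM-8 (320).
Sum: 420 + 90 + 192 + 720 + 320 = 1742.

1742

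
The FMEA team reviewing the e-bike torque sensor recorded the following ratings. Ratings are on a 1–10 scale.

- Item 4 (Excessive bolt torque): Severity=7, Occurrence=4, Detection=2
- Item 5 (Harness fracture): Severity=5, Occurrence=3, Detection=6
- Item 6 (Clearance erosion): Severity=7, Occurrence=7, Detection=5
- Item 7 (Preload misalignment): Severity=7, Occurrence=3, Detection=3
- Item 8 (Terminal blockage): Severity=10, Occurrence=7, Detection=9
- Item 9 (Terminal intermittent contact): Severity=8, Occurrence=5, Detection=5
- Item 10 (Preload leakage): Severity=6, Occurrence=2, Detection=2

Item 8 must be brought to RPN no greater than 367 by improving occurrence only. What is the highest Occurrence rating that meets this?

4

Item 8: S=10, O=7, D=9 → current RPN = 630.
Fixed product = 90. Need 90 × O ≤ 367, so O ≤ 367/90 = 4.08.
Maximum integer Occurrence rating = 4 (gives RPN 360; O=5 would give 450 > 367).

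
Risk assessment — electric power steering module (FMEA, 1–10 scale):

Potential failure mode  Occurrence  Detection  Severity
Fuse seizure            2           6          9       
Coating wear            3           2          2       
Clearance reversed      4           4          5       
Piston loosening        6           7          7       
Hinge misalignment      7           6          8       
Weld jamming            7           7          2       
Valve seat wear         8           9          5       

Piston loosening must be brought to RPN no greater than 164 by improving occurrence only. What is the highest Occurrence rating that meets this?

Piston loosening: S=7, O=6, D=7 → current RPN = 294.
Fixed product = 49. Need 49 × O ≤ 164, so O ≤ 164/49 = 3.35.
Maximum integer Occurrence rating = 3 (gives RPN 147; O=4 would give 196 > 164).

3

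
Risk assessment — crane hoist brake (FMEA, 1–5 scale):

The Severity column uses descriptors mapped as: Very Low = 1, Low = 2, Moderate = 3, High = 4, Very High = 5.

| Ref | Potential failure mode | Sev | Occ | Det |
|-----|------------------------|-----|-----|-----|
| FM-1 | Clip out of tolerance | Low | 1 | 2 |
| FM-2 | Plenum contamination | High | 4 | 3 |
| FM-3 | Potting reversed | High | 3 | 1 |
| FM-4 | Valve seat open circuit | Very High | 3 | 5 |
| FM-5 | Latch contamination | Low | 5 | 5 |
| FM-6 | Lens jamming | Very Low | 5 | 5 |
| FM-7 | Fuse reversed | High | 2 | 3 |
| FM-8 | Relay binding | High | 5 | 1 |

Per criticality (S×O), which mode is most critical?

FM-8

Criticality = Severity × Occurrence:
  FM-1: 2 × 1 = 2
  FM-2: 4 × 4 = 16
  FM-3: 4 × 3 = 12
  FM-4: 5 × 3 = 15
  FM-5: 2 × 5 = 10
  FM-6: 1 × 5 = 5
  FM-7: 4 × 2 = 8
  FM-8: 4 × 5 = 20
Highest criticality is 20 → FM-8.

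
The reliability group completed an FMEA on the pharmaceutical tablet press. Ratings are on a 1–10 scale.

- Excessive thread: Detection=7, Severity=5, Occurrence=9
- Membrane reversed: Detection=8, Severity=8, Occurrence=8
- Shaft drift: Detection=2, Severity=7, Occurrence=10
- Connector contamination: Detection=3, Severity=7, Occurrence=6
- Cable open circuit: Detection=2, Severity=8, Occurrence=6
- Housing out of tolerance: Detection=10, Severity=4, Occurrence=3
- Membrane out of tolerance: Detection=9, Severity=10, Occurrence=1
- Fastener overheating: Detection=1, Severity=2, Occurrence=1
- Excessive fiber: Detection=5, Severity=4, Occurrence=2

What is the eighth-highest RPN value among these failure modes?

RPN = Severity × Occurrence × Detection:
  Excessive thread: 5 × 9 × 7 = 315
  Membrane reversed: 8 × 8 × 8 = 512
  Shaft drift: 7 × 10 × 2 = 140
  Connector contamination: 7 × 6 × 3 = 126
  Cable open circuit: 8 × 6 × 2 = 96
  Housing out of tolerance: 4 × 3 × 10 = 120
  Membrane out of tolerance: 10 × 1 × 9 = 90
  Fastener overheating: 2 × 1 × 1 = 2
  Excessive fiber: 4 × 2 × 5 = 40
Sorted descending: 512, 315, 140, 126, 120, 96, 90, 40, 2.
The eighth-highest RPN is 40 (Excessive fiber).

40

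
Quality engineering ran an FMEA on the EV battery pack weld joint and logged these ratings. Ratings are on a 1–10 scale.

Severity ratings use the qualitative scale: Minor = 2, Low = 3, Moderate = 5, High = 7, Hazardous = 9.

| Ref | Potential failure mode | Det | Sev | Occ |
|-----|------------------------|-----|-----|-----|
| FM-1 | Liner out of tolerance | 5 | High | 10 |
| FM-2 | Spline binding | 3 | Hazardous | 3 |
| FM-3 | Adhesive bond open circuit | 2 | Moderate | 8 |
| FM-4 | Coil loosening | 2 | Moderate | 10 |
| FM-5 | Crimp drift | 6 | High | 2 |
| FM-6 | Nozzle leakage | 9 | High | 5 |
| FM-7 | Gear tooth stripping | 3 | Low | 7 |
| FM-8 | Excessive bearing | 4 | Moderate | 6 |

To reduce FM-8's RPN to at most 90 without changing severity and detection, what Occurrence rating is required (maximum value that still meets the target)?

4

FM-8: S=5, O=6, D=4 → current RPN = 120.
Fixed product = 20. Need 20 × O ≤ 90, so O ≤ 90/20 = 4.50.
Maximum integer Occurrence rating = 4 (gives RPN 80; O=5 would give 100 > 90).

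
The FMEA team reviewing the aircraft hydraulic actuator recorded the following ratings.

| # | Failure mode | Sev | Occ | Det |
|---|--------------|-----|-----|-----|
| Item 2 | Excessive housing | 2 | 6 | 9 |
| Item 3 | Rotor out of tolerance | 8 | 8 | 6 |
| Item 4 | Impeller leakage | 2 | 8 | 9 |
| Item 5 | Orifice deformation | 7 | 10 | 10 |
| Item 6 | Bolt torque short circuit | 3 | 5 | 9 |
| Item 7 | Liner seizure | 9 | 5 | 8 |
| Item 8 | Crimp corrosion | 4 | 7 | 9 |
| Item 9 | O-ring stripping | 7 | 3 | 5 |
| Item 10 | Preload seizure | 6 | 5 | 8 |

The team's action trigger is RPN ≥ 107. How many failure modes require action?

8

RPN = Severity × Occurrence × Detection:
  Item 2: 2 × 6 × 9 = 108
  Item 3: 8 × 8 × 6 = 384
  Item 4: 2 × 8 × 9 = 144
  Item 5: 7 × 10 × 10 = 700
  Item 6: 3 × 5 × 9 = 135
  Item 7: 9 × 5 × 8 = 360
  Item 8: 4 × 7 × 9 = 252
  Item 9: 7 × 3 × 5 = 105
  Item 10: 6 × 5 × 8 = 240
Modes with RPN ≥ 107: Item 2 (108), Item 3 (384), Item 4 (144), Item 5 (700), Item 6 (135), Item 7 (360), Item 8 (252), Item 10 (240) → 8.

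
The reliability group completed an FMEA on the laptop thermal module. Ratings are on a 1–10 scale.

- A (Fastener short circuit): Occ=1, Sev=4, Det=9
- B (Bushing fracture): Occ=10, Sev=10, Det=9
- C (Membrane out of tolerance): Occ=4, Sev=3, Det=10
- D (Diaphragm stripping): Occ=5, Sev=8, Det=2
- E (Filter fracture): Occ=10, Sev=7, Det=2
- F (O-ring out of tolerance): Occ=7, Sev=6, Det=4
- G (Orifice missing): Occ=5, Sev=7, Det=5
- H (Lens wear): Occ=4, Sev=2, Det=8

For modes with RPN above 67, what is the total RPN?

1583

RPN = Severity × Occurrence × Detection:
  A: 4 × 1 × 9 = 36
  B: 10 × 10 × 9 = 900
  C: 3 × 4 × 10 = 120
  D: 8 × 5 × 2 = 80
  E: 7 × 10 × 2 = 140
  F: 6 × 7 × 4 = 168
  G: 7 × 5 × 5 = 175
  H: 2 × 4 × 8 = 64
RPN > 67: B (900), C (120), D (80), E (140), F (168), G (175).
Sum: 900 + 120 + 80 + 140 + 168 + 175 = 1583.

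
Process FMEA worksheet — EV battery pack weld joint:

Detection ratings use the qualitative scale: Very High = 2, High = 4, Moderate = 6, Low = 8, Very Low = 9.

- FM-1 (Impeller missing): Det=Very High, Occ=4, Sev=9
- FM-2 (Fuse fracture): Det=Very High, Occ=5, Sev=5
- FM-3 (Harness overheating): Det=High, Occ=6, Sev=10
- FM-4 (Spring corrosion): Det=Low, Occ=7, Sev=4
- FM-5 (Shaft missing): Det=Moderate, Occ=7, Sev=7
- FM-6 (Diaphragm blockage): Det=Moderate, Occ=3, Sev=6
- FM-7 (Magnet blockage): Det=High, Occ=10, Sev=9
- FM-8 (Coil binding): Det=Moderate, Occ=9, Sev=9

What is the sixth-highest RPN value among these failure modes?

108

RPN = Severity × Occurrence × Detection:
  FM-1: 9 × 4 × 2 = 72
  FM-2: 5 × 5 × 2 = 50
  FM-3: 10 × 6 × 4 = 240
  FM-4: 4 × 7 × 8 = 224
  FM-5: 7 × 7 × 6 = 294
  FM-6: 6 × 3 × 6 = 108
  FM-7: 9 × 10 × 4 = 360
  FM-8: 9 × 9 × 6 = 486
Sorted descending: 486, 360, 294, 240, 224, 108, 72, 50.
The sixth-highest RPN is 108 (FM-6).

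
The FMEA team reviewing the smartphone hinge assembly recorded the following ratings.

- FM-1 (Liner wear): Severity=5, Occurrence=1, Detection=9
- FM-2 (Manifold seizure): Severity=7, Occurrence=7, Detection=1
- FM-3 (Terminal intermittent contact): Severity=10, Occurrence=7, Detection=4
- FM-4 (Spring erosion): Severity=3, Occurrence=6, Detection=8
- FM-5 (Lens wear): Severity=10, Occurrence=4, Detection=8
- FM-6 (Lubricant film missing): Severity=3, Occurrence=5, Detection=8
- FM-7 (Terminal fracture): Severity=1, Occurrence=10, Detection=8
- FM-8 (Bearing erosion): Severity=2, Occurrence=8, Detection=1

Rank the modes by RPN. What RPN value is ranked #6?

RPN = Severity × Occurrence × Detection:
  FM-1: 5 × 1 × 9 = 45
  FM-2: 7 × 7 × 1 = 49
  FM-3: 10 × 7 × 4 = 280
  FM-4: 3 × 6 × 8 = 144
  FM-5: 10 × 4 × 8 = 320
  FM-6: 3 × 5 × 8 = 120
  FM-7: 1 × 10 × 8 = 80
  FM-8: 2 × 8 × 1 = 16
Sorted descending: 320, 280, 144, 120, 80, 49, 45, 16.
The sixth-highest RPN is 49 (FM-2).

49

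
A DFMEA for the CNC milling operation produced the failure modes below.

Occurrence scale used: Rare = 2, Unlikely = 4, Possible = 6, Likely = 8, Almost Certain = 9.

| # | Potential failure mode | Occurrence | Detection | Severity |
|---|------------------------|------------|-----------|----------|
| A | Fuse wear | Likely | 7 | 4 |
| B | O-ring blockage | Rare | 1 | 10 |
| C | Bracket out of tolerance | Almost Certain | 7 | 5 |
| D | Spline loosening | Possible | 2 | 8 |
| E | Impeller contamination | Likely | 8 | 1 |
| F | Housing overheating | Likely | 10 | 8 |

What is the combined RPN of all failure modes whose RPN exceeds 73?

1275

RPN = Severity × Occurrence × Detection:
  A: 4 × 8 × 7 = 224
  B: 10 × 2 × 1 = 20
  C: 5 × 9 × 7 = 315
  D: 8 × 6 × 2 = 96
  E: 1 × 8 × 8 = 64
  F: 8 × 8 × 10 = 640
RPN > 73: A (224), C (315), D (96), F (640).
Sum: 224 + 315 + 96 + 640 = 1275.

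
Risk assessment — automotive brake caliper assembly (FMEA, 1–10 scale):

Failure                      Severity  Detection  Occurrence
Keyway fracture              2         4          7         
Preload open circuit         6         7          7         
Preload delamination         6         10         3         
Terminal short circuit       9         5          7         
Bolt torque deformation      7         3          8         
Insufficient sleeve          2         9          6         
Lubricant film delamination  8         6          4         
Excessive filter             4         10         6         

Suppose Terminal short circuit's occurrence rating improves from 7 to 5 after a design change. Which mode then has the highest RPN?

RPN = Severity × Occurrence × Detection:
  Keyway fracture: 2 × 7 × 4 = 56
  Preload open circuit: 6 × 7 × 7 = 294
  Preload delamination: 6 × 3 × 10 = 180
  Terminal short circuit: 9 × 7 × 5 = 315
  Bolt torque deformation: 7 × 8 × 3 = 168
  Insufficient sleeve: 2 × 6 × 9 = 108
  Lubricant film delamination: 8 × 4 × 6 = 192
  Excessive filter: 4 × 6 × 10 = 240
After action: Terminal short circuit → 9 × 5 × 5 = 225.
Revised RPNs: Preload open circuit=294, Excessive filter=240, Terminal short circuit=225, Lubricant film delamination=192, Preload delamination=180, Bolt torque deformation=168, Insufficient sleeve=108, Keyway fracture=56.
Highest is now Preload open circuit (294).

Preload open circuit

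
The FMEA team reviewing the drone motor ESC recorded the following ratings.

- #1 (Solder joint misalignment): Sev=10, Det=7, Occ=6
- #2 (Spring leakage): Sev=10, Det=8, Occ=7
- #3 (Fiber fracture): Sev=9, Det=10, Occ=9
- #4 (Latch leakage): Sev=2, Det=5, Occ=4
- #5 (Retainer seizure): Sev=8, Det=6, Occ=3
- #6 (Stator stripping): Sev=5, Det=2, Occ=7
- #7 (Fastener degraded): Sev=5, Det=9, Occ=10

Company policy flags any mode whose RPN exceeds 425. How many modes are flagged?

RPN = Severity × Occurrence × Detection:
  #1: 10 × 6 × 7 = 420
  #2: 10 × 7 × 8 = 560
  #3: 9 × 9 × 10 = 810
  #4: 2 × 4 × 5 = 40
  #5: 8 × 3 × 6 = 144
  #6: 5 × 7 × 2 = 70
  #7: 5 × 10 × 9 = 450
Modes with RPN > 425: #2 (560), #3 (810), #7 (450) → 3.

3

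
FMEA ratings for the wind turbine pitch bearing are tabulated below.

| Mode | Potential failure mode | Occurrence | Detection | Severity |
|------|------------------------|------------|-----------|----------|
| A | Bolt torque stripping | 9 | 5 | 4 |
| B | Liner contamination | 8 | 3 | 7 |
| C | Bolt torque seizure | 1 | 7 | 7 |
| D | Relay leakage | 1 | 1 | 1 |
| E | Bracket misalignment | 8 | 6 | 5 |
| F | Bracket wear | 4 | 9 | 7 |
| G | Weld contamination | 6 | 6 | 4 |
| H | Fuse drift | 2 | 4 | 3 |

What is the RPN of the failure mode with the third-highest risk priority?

RPN = Severity × Occurrence × Detection:
  A: 4 × 9 × 5 = 180
  B: 7 × 8 × 3 = 168
  C: 7 × 1 × 7 = 49
  D: 1 × 1 × 1 = 1
  E: 5 × 8 × 6 = 240
  F: 7 × 4 × 9 = 252
  G: 4 × 6 × 6 = 144
  H: 3 × 2 × 4 = 24
Sorted descending: 252, 240, 180, 168, 144, 49, 24, 1.
The third-highest RPN is 180 (A).

180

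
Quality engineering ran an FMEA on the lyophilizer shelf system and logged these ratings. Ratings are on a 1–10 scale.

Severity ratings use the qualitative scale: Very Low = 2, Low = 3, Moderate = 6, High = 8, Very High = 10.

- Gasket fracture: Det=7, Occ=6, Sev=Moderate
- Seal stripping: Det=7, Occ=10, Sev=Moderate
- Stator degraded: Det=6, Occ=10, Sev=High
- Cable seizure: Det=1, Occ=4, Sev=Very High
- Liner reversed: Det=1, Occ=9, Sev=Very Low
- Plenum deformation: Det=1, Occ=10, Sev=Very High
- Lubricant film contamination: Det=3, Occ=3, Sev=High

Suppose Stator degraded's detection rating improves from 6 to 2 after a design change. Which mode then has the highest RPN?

RPN = Severity × Occurrence × Detection:
  Gasket fracture: 6 × 6 × 7 = 252
  Seal stripping: 6 × 10 × 7 = 420
  Stator degraded: 8 × 10 × 6 = 480
  Cable seizure: 10 × 4 × 1 = 40
  Liner reversed: 2 × 9 × 1 = 18
  Plenum deformation: 10 × 10 × 1 = 100
  Lubricant film contamination: 8 × 3 × 3 = 72
After action: Stator degraded → 8 × 10 × 2 = 160.
Revised RPNs: Seal stripping=420, Gasket fracture=252, Stator degraded=160, Plenum deformation=100, Lubricant film contamination=72, Cable seizure=40, Liner reversed=18.
Highest is now Seal stripping (420).

Seal stripping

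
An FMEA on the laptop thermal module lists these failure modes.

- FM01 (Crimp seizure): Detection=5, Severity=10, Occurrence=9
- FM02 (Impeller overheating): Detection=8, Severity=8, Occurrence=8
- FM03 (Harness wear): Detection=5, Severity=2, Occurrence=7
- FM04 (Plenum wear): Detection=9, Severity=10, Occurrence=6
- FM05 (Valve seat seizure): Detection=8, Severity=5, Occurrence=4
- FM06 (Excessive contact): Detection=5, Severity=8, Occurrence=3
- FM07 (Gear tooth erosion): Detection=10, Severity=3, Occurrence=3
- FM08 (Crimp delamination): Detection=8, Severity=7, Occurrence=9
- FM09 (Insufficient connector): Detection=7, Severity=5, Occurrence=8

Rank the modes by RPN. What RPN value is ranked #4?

RPN = Severity × Occurrence × Detection:
  FM01: 10 × 9 × 5 = 450
  FM02: 8 × 8 × 8 = 512
  FM03: 2 × 7 × 5 = 70
  FM04: 10 × 6 × 9 = 540
  FM05: 5 × 4 × 8 = 160
  FM06: 8 × 3 × 5 = 120
  FM07: 3 × 3 × 10 = 90
  FM08: 7 × 9 × 8 = 504
  FM09: 5 × 8 × 7 = 280
Sorted descending: 540, 512, 504, 450, 280, 160, 120, 90, 70.
The fourth-highest RPN is 450 (FM01).

450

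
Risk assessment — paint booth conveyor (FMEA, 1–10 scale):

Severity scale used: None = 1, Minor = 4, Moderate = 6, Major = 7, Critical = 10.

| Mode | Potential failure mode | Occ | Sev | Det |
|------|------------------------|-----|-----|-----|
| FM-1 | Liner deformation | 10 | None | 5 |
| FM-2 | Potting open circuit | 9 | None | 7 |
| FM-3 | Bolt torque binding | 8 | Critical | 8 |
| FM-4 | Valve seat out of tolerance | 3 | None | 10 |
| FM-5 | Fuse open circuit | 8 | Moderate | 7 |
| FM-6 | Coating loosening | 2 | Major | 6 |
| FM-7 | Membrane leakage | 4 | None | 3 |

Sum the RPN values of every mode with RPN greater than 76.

1060

RPN = Severity × Occurrence × Detection:
  FM-1: 1 × 10 × 5 = 50
  FM-2: 1 × 9 × 7 = 63
  FM-3: 10 × 8 × 8 = 640
  FM-4: 1 × 3 × 10 = 30
  FM-5: 6 × 8 × 7 = 336
  FM-6: 7 × 2 × 6 = 84
  FM-7: 1 × 4 × 3 = 12
RPN > 76: FM-3 (640), FM-5 (336), FM-6 (84).
Sum: 640 + 336 + 84 = 1060.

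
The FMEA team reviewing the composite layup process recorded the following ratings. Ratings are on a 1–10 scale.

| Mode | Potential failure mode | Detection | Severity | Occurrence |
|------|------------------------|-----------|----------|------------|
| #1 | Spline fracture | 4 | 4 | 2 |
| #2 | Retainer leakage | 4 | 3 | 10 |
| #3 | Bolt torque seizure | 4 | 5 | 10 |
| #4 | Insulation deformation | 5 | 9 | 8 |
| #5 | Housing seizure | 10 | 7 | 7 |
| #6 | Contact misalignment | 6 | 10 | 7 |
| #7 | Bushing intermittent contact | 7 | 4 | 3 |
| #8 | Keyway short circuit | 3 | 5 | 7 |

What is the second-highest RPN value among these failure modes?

RPN = Severity × Occurrence × Detection:
  #1: 4 × 2 × 4 = 32
  #2: 3 × 10 × 4 = 120
  #3: 5 × 10 × 4 = 200
  #4: 9 × 8 × 5 = 360
  #5: 7 × 7 × 10 = 490
  #6: 10 × 7 × 6 = 420
  #7: 4 × 3 × 7 = 84
  #8: 5 × 7 × 3 = 105
Sorted descending: 490, 420, 360, 200, 120, 105, 84, 32.
The second-highest RPN is 420 (#6).

420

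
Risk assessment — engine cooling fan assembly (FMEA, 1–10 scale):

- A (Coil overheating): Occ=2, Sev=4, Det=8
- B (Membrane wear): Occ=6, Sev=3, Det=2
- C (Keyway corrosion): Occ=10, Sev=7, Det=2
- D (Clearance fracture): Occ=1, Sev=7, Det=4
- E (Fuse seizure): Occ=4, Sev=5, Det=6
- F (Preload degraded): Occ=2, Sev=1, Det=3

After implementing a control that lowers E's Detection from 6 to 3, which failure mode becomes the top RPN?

C

RPN = Severity × Occurrence × Detection:
  A: 4 × 2 × 8 = 64
  B: 3 × 6 × 2 = 36
  C: 7 × 10 × 2 = 140
  D: 7 × 1 × 4 = 28
  E: 5 × 4 × 6 = 120
  F: 1 × 2 × 3 = 6
After action: E → 5 × 4 × 3 = 60.
Revised RPNs: C=140, A=64, E=60, B=36, D=28, F=6.
Highest is now C (140).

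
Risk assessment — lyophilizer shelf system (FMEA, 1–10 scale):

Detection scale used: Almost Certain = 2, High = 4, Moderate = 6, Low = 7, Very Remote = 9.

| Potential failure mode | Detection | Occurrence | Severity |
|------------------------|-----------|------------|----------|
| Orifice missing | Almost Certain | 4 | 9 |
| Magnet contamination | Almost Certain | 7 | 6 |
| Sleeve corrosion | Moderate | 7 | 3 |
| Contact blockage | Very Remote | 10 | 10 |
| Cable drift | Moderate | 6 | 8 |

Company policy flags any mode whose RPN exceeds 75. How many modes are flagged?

4

RPN = Severity × Occurrence × Detection:
  Orifice missing: 9 × 4 × 2 = 72
  Magnet contamination: 6 × 7 × 2 = 84
  Sleeve corrosion: 3 × 7 × 6 = 126
  Contact blockage: 10 × 10 × 9 = 900
  Cable drift: 8 × 6 × 6 = 288
Modes with RPN > 75: Magnet contamination (84), Sleeve corrosion (126), Contact blockage (900), Cable drift (288) → 4.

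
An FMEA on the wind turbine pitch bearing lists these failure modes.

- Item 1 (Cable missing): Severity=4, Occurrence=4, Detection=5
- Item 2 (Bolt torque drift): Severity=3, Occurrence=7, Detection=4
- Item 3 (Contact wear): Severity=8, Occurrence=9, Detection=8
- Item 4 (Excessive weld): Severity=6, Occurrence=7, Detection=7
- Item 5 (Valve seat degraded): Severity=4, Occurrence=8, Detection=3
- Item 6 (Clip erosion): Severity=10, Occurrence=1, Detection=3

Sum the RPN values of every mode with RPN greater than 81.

RPN = Severity × Occurrence × Detection:
  Item 1: 4 × 4 × 5 = 80
  Item 2: 3 × 7 × 4 = 84
  Item 3: 8 × 9 × 8 = 576
  Item 4: 6 × 7 × 7 = 294
  Item 5: 4 × 8 × 3 = 96
  Item 6: 10 × 1 × 3 = 30
RPN > 81: Item 2 (84), Item 3 (576), Item 4 (294), Item 5 (96).
Sum: 84 + 576 + 294 + 96 = 1050.

1050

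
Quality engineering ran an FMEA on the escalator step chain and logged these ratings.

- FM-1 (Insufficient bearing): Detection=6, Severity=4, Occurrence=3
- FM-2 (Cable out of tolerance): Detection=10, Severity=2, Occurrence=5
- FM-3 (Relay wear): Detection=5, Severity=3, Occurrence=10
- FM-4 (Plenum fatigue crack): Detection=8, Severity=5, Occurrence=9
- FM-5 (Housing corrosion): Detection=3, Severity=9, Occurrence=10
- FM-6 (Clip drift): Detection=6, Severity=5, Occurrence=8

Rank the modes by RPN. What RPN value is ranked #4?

150

RPN = Severity × Occurrence × Detection:
  FM-1: 4 × 3 × 6 = 72
  FM-2: 2 × 5 × 10 = 100
  FM-3: 3 × 10 × 5 = 150
  FM-4: 5 × 9 × 8 = 360
  FM-5: 9 × 10 × 3 = 270
  FM-6: 5 × 8 × 6 = 240
Sorted descending: 360, 270, 240, 150, 100, 72.
The fourth-highest RPN is 150 (FM-3).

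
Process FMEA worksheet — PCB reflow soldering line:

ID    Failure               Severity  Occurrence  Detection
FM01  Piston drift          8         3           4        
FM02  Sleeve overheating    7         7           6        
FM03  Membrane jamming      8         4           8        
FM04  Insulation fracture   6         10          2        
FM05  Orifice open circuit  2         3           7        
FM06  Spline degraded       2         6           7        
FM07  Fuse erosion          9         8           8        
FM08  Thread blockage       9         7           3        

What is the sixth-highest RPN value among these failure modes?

96

RPN = Severity × Occurrence × Detection:
  FM01: 8 × 3 × 4 = 96
  FM02: 7 × 7 × 6 = 294
  FM03: 8 × 4 × 8 = 256
  FM04: 6 × 10 × 2 = 120
  FM05: 2 × 3 × 7 = 42
  FM06: 2 × 6 × 7 = 84
  FM07: 9 × 8 × 8 = 576
  FM08: 9 × 7 × 3 = 189
Sorted descending: 576, 294, 256, 189, 120, 96, 84, 42.
The sixth-highest RPN is 96 (FM01).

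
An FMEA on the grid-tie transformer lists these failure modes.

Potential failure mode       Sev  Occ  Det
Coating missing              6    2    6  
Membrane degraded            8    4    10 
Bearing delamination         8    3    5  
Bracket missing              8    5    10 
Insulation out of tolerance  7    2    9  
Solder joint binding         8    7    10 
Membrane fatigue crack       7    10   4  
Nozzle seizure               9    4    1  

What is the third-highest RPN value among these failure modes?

RPN = Severity × Occurrence × Detection:
  Coating missing: 6 × 2 × 6 = 72
  Membrane degraded: 8 × 4 × 10 = 320
  Bearing delamination: 8 × 3 × 5 = 120
  Bracket missing: 8 × 5 × 10 = 400
  Insulation out of tolerance: 7 × 2 × 9 = 126
  Solder joint binding: 8 × 7 × 10 = 560
  Membrane fatigue crack: 7 × 10 × 4 = 280
  Nozzle seizure: 9 × 4 × 1 = 36
Sorted descending: 560, 400, 320, 280, 126, 120, 72, 36.
The third-highest RPN is 320 (Membrane degraded).

320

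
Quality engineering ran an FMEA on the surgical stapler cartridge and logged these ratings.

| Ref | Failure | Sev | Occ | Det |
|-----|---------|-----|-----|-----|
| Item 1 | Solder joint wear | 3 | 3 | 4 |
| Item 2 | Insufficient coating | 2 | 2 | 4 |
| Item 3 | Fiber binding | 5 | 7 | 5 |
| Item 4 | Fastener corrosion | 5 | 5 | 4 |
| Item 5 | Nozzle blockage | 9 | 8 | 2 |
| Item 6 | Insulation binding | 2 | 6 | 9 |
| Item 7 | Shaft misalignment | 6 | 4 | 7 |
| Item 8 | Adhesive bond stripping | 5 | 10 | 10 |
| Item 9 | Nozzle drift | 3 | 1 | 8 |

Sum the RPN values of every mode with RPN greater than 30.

1231

RPN = Severity × Occurrence × Detection:
  Item 1: 3 × 3 × 4 = 36
  Item 2: 2 × 2 × 4 = 16
  Item 3: 5 × 7 × 5 = 175
  Item 4: 5 × 5 × 4 = 100
  Item 5: 9 × 8 × 2 = 144
  Item 6: 2 × 6 × 9 = 108
  Item 7: 6 × 4 × 7 = 168
  Item 8: 5 × 10 × 10 = 500
  Item 9: 3 × 1 × 8 = 24
RPN > 30: Item 1 (36), Item 3 (175), Item 4 (100), Item 5 (144), Item 6 (108), Item 7 (168), Item 8 (500).
Sum: 36 + 175 + 100 + 144 + 108 + 168 + 500 = 1231.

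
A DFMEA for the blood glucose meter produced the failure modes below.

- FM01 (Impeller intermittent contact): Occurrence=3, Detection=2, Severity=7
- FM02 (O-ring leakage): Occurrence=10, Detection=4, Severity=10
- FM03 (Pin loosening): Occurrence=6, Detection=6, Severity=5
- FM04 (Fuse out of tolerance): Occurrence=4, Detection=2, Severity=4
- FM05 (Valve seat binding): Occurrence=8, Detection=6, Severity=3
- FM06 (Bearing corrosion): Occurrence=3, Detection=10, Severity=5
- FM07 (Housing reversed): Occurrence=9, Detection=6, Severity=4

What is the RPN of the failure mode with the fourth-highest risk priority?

150

RPN = Severity × Occurrence × Detection:
  FM01: 7 × 3 × 2 = 42
  FM02: 10 × 10 × 4 = 400
  FM03: 5 × 6 × 6 = 180
  FM04: 4 × 4 × 2 = 32
  FM05: 3 × 8 × 6 = 144
  FM06: 5 × 3 × 10 = 150
  FM07: 4 × 9 × 6 = 216
Sorted descending: 400, 216, 180, 150, 144, 42, 32.
The fourth-highest RPN is 150 (FM06).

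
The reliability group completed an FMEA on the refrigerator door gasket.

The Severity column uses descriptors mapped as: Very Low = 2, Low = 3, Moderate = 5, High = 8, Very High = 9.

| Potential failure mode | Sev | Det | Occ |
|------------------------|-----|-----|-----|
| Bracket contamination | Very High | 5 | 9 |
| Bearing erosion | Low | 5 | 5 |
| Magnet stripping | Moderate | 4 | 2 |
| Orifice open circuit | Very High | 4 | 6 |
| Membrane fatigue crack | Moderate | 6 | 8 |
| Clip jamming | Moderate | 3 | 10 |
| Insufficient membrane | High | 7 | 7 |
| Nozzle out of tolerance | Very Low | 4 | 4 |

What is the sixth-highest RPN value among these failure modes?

RPN = Severity × Occurrence × Detection:
  Bracket contamination: 9 × 9 × 5 = 405
  Bearing erosion: 3 × 5 × 5 = 75
  Magnet stripping: 5 × 2 × 4 = 40
  Orifice open circuit: 9 × 6 × 4 = 216
  Membrane fatigue crack: 5 × 8 × 6 = 240
  Clip jamming: 5 × 10 × 3 = 150
  Insufficient membrane: 8 × 7 × 7 = 392
  Nozzle out of tolerance: 2 × 4 × 4 = 32
Sorted descending: 405, 392, 240, 216, 150, 75, 40, 32.
The sixth-highest RPN is 75 (Bearing erosion).

75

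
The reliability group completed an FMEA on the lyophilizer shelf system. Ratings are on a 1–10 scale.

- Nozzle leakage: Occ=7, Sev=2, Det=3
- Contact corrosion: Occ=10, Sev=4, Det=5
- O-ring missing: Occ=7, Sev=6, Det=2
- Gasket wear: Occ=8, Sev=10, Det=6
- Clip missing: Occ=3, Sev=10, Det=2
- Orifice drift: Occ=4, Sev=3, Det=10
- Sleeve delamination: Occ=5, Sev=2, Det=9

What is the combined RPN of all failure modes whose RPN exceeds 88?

890

RPN = Severity × Occurrence × Detection:
  Nozzle leakage: 2 × 7 × 3 = 42
  Contact corrosion: 4 × 10 × 5 = 200
  O-ring missing: 6 × 7 × 2 = 84
  Gasket wear: 10 × 8 × 6 = 480
  Clip missing: 10 × 3 × 2 = 60
  Orifice drift: 3 × 4 × 10 = 120
  Sleeve delamination: 2 × 5 × 9 = 90
RPN > 88: Contact corrosion (200), Gasket wear (480), Orifice drift (120), Sleeve delamination (90).
Sum: 200 + 480 + 120 + 90 = 890.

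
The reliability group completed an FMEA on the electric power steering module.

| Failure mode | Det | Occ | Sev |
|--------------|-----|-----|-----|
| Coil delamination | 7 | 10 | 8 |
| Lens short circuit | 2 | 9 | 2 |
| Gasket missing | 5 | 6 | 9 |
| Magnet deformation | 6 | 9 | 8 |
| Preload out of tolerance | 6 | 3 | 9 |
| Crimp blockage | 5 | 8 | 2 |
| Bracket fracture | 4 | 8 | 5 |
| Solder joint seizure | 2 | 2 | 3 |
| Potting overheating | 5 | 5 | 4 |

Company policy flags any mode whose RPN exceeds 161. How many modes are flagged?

RPN = Severity × Occurrence × Detection:
  Coil delamination: 8 × 10 × 7 = 560
  Lens short circuit: 2 × 9 × 2 = 36
  Gasket missing: 9 × 6 × 5 = 270
  Magnet deformation: 8 × 9 × 6 = 432
  Preload out of tolerance: 9 × 3 × 6 = 162
  Crimp blockage: 2 × 8 × 5 = 80
  Bracket fracture: 5 × 8 × 4 = 160
  Solder joint seizure: 3 × 2 × 2 = 12
  Potting overheating: 4 × 5 × 5 = 100
Modes with RPN > 161: Coil delamination (560), Gasket missing (270), Magnet deformation (432), Preload out of tolerance (162) → 4.

4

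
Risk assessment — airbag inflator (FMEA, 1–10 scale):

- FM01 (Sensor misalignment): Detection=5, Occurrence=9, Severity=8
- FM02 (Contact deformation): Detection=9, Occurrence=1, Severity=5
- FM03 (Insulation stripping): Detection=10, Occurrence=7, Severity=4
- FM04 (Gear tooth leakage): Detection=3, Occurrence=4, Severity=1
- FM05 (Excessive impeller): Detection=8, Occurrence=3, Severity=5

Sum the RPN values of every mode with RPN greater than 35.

805

RPN = Severity × Occurrence × Detection:
  FM01: 8 × 9 × 5 = 360
  FM02: 5 × 1 × 9 = 45
  FM03: 4 × 7 × 10 = 280
  FM04: 1 × 4 × 3 = 12
  FM05: 5 × 3 × 8 = 120
RPN > 35: FM01 (360), FM02 (45), FM03 (280), FM05 (120).
Sum: 360 + 45 + 280 + 120 = 805.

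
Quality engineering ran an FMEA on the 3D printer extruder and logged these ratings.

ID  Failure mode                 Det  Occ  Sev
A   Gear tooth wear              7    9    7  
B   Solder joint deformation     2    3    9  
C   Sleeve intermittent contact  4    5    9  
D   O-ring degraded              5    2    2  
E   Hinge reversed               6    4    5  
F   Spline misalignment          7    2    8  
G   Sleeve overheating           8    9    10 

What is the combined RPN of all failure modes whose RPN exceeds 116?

1461

RPN = Severity × Occurrence × Detection:
  A: 7 × 9 × 7 = 441
  B: 9 × 3 × 2 = 54
  C: 9 × 5 × 4 = 180
  D: 2 × 2 × 5 = 20
  E: 5 × 4 × 6 = 120
  F: 8 × 2 × 7 = 112
  G: 10 × 9 × 8 = 720
RPN > 116: A (441), C (180), E (120), G (720).
Sum: 441 + 180 + 120 + 720 = 1461.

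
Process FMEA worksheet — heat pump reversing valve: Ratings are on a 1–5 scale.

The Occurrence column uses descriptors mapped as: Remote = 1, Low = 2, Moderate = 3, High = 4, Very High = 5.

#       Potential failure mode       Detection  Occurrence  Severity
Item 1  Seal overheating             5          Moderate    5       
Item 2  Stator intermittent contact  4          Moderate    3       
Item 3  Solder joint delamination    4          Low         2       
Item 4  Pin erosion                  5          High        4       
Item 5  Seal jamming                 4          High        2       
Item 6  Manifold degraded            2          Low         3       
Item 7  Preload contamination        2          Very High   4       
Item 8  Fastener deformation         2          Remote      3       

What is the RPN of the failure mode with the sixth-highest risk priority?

16

RPN = Severity × Occurrence × Detection:
  Item 1: 5 × 3 × 5 = 75
  Item 2: 3 × 3 × 4 = 36
  Item 3: 2 × 2 × 4 = 16
  Item 4: 4 × 4 × 5 = 80
  Item 5: 2 × 4 × 4 = 32
  Item 6: 3 × 2 × 2 = 12
  Item 7: 4 × 5 × 2 = 40
  Item 8: 3 × 1 × 2 = 6
Sorted descending: 80, 75, 40, 36, 32, 16, 12, 6.
The sixth-highest RPN is 16 (Item 3).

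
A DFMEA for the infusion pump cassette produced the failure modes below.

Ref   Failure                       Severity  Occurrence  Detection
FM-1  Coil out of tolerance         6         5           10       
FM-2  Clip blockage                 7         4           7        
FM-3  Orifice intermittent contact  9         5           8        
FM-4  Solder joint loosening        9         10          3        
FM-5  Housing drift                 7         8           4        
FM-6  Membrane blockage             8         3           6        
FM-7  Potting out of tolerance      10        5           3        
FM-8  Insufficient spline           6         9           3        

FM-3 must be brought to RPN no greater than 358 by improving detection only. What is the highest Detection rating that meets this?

7

FM-3: S=9, O=5, D=8 → current RPN = 360.
Fixed product = 45. Need 45 × D ≤ 358, so D ≤ 358/45 = 7.96.
Maximum integer Detection rating = 7 (gives RPN 315; D=8 would give 360 > 358).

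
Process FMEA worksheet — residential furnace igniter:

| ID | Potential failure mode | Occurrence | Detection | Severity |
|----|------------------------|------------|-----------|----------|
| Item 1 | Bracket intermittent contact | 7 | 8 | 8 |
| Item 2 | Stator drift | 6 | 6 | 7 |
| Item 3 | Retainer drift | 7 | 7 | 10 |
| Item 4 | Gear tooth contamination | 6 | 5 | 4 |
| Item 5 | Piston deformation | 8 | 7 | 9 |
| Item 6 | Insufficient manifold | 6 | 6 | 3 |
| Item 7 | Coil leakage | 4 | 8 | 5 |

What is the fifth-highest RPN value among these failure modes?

160

RPN = Severity × Occurrence × Detection:
  Item 1: 8 × 7 × 8 = 448
  Item 2: 7 × 6 × 6 = 252
  Item 3: 10 × 7 × 7 = 490
  Item 4: 4 × 6 × 5 = 120
  Item 5: 9 × 8 × 7 = 504
  Item 6: 3 × 6 × 6 = 108
  Item 7: 5 × 4 × 8 = 160
Sorted descending: 504, 490, 448, 252, 160, 120, 108.
The fifth-highest RPN is 160 (Item 7).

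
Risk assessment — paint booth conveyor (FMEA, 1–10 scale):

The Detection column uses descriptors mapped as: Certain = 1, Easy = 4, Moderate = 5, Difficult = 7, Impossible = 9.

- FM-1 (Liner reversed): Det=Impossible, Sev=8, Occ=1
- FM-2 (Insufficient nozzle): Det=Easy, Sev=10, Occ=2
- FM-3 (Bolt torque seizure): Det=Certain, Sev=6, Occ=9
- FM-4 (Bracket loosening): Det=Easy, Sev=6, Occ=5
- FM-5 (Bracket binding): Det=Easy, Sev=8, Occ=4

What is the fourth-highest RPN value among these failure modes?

RPN = Severity × Occurrence × Detection:
  FM-1: 8 × 1 × 9 = 72
  FM-2: 10 × 2 × 4 = 80
  FM-3: 6 × 9 × 1 = 54
  FM-4: 6 × 5 × 4 = 120
  FM-5: 8 × 4 × 4 = 128
Sorted descending: 128, 120, 80, 72, 54.
The fourth-highest RPN is 72 (FM-1).

72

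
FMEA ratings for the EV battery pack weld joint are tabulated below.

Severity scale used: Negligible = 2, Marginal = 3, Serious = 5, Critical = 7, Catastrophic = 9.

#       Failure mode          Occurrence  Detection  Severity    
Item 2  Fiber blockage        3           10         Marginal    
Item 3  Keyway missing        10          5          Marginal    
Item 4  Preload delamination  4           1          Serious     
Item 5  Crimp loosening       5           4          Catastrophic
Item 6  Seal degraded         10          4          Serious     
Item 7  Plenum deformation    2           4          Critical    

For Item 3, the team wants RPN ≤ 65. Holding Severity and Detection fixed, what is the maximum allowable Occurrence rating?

Item 3: S=3, O=10, D=5 → current RPN = 150.
Fixed product = 15. Need 15 × O ≤ 65, so O ≤ 65/15 = 4.33.
Maximum integer Occurrence rating = 4 (gives RPN 60; O=5 would give 75 > 65).

4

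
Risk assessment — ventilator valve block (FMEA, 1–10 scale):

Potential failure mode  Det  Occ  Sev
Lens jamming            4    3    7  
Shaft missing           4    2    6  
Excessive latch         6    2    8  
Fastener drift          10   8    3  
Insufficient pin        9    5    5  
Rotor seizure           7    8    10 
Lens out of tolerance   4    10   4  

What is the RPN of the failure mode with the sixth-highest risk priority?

84

RPN = Severity × Occurrence × Detection:
  Lens jamming: 7 × 3 × 4 = 84
  Shaft missing: 6 × 2 × 4 = 48
  Excessive latch: 8 × 2 × 6 = 96
  Fastener drift: 3 × 8 × 10 = 240
  Insufficient pin: 5 × 5 × 9 = 225
  Rotor seizure: 10 × 8 × 7 = 560
  Lens out of tolerance: 4 × 10 × 4 = 160
Sorted descending: 560, 240, 225, 160, 96, 84, 48.
The sixth-highest RPN is 84 (Lens jamming).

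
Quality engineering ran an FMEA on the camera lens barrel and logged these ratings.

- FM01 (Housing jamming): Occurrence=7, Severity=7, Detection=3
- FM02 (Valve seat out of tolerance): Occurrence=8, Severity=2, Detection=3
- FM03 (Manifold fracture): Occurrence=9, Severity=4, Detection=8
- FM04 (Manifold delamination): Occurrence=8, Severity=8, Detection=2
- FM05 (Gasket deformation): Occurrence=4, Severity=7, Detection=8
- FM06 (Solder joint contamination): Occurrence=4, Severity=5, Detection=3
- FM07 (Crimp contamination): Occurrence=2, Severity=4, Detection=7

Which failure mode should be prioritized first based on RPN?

FM03

RPN = Severity × Occurrence × Detection:
  FM01: 7 × 7 × 3 = 147
  FM02: 2 × 8 × 3 = 48
  FM03: 4 × 9 × 8 = 288
  FM04: 8 × 8 × 2 = 128
  FM05: 7 × 4 × 8 = 224
  FM06: 5 × 4 × 3 = 60
  FM07: 4 × 2 × 7 = 56
Highest RPN is 288 → FM03.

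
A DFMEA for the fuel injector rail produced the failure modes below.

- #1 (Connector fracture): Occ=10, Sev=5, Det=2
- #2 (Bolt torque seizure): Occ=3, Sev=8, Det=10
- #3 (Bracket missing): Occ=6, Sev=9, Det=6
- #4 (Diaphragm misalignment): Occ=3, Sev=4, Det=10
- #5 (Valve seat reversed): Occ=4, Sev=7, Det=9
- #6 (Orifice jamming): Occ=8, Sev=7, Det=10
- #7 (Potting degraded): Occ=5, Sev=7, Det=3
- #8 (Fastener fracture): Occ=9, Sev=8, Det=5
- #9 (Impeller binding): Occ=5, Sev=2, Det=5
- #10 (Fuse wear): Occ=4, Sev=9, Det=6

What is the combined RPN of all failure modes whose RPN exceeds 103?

2177

RPN = Severity × Occurrence × Detection:
  #1: 5 × 10 × 2 = 100
  #2: 8 × 3 × 10 = 240
  #3: 9 × 6 × 6 = 324
  #4: 4 × 3 × 10 = 120
  #5: 7 × 4 × 9 = 252
  #6: 7 × 8 × 10 = 560
  #7: 7 × 5 × 3 = 105
  #8: 8 × 9 × 5 = 360
  #9: 2 × 5 × 5 = 50
  #10: 9 × 4 × 6 = 216
RPN > 103: #2 (240), #3 (324), #4 (120), #5 (252), #6 (560), #7 (105), #8 (360), #10 (216).
Sum: 240 + 324 + 120 + 252 + 560 + 105 + 360 + 216 = 2177.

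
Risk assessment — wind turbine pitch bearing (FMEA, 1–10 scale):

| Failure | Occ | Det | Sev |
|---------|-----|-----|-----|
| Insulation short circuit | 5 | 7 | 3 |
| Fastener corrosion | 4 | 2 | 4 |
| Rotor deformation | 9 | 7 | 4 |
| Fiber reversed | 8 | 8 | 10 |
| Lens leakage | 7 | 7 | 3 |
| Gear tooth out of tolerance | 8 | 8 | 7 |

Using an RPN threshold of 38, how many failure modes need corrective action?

5

RPN = Severity × Occurrence × Detection:
  Insulation short circuit: 3 × 5 × 7 = 105
  Fastener corrosion: 4 × 4 × 2 = 32
  Rotor deformation: 4 × 9 × 7 = 252
  Fiber reversed: 10 × 8 × 8 = 640
  Lens leakage: 3 × 7 × 7 = 147
  Gear tooth out of tolerance: 7 × 8 × 8 = 448
Modes with RPN ≥ 38: Insulation short circuit (105), Rotor deformation (252), Fiber reversed (640), Lens leakage (147), Gear tooth out of tolerance (448) → 5.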